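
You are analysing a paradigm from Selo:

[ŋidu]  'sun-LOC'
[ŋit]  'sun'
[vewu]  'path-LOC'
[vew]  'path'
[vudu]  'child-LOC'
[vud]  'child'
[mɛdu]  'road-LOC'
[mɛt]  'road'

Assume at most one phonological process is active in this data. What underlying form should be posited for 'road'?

The stem for 'road' ends in [d] in [mɛdu] but [t] in [mɛt].
But 'child' keeps [d] in both environments ([vudu], [vud]), so there is no rule changing /d/ to [t] in isolation.
The underlying segment must be /t/; voiceless stops become voiced between vowels, yielding [d] there.

/mɛt/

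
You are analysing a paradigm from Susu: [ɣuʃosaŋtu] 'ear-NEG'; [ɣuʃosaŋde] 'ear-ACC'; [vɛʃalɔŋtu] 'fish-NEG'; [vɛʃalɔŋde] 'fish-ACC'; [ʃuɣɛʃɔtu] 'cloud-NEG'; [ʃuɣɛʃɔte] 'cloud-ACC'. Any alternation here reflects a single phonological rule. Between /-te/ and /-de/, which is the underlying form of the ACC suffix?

/-de/

The ACC suffix surfaces as [-de] and [-te], depending on the final segment of the stem.
By contrast the NEG suffix keeps its initial [t] throughout — that segment must be underlying.
The ACC suffix is therefore /-de/ underlyingly, with post-vocalic devoicing: voiced stops become voiceless after a vowel.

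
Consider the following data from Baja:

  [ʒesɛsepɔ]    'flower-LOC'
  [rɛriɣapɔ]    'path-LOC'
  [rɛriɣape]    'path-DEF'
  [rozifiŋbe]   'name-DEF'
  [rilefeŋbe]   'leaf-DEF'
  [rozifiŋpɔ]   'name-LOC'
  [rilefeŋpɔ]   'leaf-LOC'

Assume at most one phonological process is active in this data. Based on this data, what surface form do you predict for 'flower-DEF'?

The DEF morpheme has two allomorphs, [-be] and [-pe].
By contrast the LOC suffix keeps its initial [p] throughout — that segment must be underlying.
So the underlying form is /-be/, and voiced stops become voiceless after a vowel.
After 'flower', which ends in a vowel, the suffix surfaces as [-pe], giving [ʒesɛsepe].

[ʒesɛsepe]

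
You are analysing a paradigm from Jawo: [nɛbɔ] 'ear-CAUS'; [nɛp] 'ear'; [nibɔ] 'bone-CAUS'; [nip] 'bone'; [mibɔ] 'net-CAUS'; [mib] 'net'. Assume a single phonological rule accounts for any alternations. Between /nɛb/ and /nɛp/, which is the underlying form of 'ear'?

The root 'ear' surfaces as [nɛbɔ] and [nɛp], with a stem-final [b] ~ [p] alternation.
But 'net' keeps [b] in both environments ([mibɔ], [mib]), so there is no rule changing /b/ to [p] in isolation.
Therefore /p/ is basic and [b] is derived by intervocalic voicing (voiceless stops become voiced between vowels).

/nɛp/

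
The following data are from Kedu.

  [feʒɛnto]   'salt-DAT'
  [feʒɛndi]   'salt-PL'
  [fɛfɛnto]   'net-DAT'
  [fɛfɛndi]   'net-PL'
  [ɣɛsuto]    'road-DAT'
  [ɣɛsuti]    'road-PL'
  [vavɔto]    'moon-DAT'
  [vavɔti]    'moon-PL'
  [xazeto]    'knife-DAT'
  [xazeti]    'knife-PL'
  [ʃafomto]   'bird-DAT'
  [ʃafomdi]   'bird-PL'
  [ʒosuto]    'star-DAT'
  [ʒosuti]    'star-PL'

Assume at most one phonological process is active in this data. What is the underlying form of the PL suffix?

The PL morpheme has two allomorphs, [-di] and [-ti].
The DAT suffix, which begins with [t], is invariant after every stem; so [t] is not altered by any rule here.
The PL suffix is therefore /-di/ underlyingly, with post-vocalic devoicing: voiced stops become voiceless after a vowel.

/-di/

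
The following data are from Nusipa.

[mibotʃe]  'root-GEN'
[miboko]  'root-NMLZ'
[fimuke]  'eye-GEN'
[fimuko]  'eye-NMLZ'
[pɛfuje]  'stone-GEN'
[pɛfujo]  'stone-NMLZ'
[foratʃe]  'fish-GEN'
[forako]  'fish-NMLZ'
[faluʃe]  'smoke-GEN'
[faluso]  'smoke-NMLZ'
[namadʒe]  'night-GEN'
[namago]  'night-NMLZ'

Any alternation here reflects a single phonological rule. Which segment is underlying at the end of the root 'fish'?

/tʃ/

In [foratʃe] and [forako] the final segment of 'fish' alternates: [tʃ] ~ [k].
If /k/ were underlying and a rule turned it into [tʃ] before the GEN suffix, 'eye' would also alternate; but it has [k] in both [fimuke] and [fimuko].
Therefore /tʃ/ is basic and [k] is derived by depalatalization (palato-alveolar /tʃ/, /dʒ/ and /ʃ/ become [k], [g] and [s] when no front vowel follows).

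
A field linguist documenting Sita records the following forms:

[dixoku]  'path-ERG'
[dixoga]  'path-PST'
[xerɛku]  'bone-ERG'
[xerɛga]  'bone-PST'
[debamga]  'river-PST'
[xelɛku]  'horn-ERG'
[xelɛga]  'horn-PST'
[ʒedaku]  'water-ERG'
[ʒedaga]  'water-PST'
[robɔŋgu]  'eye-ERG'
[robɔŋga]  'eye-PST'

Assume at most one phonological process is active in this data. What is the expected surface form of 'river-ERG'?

The ERG suffix surfaces as [-gu] and [-ku], depending on the final segment of the stem.
The PST suffix, which begins with [g], is invariant after every stem; so [g] is not altered by any rule here.
The ERG suffix is therefore /-ku/ underlyingly, with post-nasal voicing: voiceless stops become voiced after a nasal.
After 'river', which ends in a nasal, the suffix surfaces as [-gu], giving [debamgu].

[debamgu]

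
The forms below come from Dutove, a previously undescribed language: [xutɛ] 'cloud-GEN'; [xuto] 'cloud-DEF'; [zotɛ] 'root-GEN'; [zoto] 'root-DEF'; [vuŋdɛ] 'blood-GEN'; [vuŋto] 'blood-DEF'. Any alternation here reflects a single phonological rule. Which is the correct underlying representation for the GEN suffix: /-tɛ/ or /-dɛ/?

/-dɛ/

The GEN suffix surfaces as [-dɛ] and [-tɛ], depending on the final segment of the stem.
By contrast the DEF suffix keeps its initial [t] throughout — that segment must be underlying.
So the underlying form is /-dɛ/, and voiced stops become voiceless after a vowel.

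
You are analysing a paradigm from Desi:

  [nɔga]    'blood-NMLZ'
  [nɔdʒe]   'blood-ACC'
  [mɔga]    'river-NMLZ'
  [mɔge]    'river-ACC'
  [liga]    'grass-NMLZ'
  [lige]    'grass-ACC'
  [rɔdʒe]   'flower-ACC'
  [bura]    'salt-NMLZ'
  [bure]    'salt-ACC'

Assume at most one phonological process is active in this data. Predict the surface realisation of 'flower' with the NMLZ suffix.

[rɔga]

The root 'blood' surfaces as [nɔga] and [nɔdʒe], with a stem-final [g] ~ [dʒ] alternation.
The stem 'grass' ([liga], [lige]) shows [g] unchanged in both environments, so [g] cannot be basic with [dʒ] derived before the ACC suffix.
So /dʒ/ is underlying, and a rule of depalatalization — palato-alveolar /dʒ/ becomes [g] when no front vowel follows — gives [g].
From [rɔdʒe] the stem 'flower' is /rɔdʒ/; when no front vowel follows this yields [rɔga].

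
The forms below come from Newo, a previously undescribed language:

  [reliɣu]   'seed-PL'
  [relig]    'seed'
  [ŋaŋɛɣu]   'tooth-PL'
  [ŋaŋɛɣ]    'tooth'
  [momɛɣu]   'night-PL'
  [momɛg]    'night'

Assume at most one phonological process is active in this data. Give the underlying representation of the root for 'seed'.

/relig/

The stem for 'seed' ends in [ɣ] in [reliɣu] but [g] in [relig].
If /ɣ/ were underlying and a rule turned it into [g] in isolation, 'tooth' would also alternate; but it has [ɣ] in both [ŋaŋɛɣu] and [ŋaŋɛɣ].
The underlying segment must be /g/; voiced stops become fricatives between vowels, yielding [ɣ] there.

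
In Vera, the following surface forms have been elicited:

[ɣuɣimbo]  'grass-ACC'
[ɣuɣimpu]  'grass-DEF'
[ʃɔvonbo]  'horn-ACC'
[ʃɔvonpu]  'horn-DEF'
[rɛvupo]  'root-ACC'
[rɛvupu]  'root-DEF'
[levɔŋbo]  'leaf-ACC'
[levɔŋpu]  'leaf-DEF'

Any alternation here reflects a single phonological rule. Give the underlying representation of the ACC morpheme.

The ACC suffix surfaces as [-bo] and [-po], depending on the final segment of the stem.
The DEF suffix, which begins with [p], is invariant after every stem; so [p] is not altered by any rule here.
The ACC suffix is therefore /-bo/ underlyingly, with post-vocalic devoicing: voiced stops become voiceless after a vowel.

/-bo/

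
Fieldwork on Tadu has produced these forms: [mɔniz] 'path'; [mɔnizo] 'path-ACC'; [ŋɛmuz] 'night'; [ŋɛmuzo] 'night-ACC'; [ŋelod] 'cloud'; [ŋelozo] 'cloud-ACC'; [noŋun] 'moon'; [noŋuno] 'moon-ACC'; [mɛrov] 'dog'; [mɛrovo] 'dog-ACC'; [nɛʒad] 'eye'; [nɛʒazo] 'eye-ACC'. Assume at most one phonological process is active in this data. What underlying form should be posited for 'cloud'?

/ŋelod/

The root 'cloud' surfaces as [ŋelod] and [ŋelozo], with a stem-final [d] ~ [z] alternation.
Compare 'path', with invariant [z] in [mɔniz] and [mɔnizo]: an analysis with underlying /z/ and a rule producing [d] in isolation would wrongly predict alternation here too.
The alternation reflects intervocalic spirantization: voiced stops become fricatives between vowels. /d/ is underlying.
So 'cloud' = /ŋelod/.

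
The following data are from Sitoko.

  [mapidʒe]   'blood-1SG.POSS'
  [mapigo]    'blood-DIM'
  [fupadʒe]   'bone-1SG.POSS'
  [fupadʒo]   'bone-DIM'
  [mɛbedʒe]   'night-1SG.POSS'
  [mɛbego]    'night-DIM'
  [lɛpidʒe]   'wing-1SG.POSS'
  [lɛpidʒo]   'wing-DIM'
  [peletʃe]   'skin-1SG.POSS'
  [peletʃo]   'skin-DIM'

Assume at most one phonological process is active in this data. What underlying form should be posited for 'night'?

The stem for 'night' ends in [dʒ] in [mɛbedʒe] but [g] in [mɛbego].
If /dʒ/ were underlying and a rule turned it into [g] before the DIM suffix, 'bone' would also alternate; but it has [dʒ] in both [fupadʒe] and [fupadʒo].
The alternation reflects palatalization before a front vowel: /g/ becomes palato-alveolar [dʒ] before a front vowel. /g/ is underlying.
So 'night' = /mɛbeg/.

/mɛbeg/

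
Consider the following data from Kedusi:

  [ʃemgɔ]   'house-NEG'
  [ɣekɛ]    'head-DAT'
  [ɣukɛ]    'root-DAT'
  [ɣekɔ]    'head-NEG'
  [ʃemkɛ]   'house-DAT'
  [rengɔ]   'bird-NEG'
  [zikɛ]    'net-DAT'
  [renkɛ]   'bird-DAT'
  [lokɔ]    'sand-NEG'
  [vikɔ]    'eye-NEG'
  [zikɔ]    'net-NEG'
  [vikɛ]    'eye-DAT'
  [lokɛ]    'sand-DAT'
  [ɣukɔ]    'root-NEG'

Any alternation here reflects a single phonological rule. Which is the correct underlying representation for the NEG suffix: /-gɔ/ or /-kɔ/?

/-gɔ/

The NEG morpheme has two allomorphs, [-gɔ] and [-kɔ].
The DAT suffix, which begins with [k], is invariant after every stem; so [k] is not altered by any rule here.
So the underlying form is /-gɔ/, and voiced stops become voiceless after a vowel.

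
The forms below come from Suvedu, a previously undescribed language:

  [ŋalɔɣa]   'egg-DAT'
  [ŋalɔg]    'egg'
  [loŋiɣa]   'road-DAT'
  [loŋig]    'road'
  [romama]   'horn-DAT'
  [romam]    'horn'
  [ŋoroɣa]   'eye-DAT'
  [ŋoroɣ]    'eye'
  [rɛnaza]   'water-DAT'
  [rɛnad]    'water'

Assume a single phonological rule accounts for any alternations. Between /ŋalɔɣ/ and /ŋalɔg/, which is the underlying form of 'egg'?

In [ŋalɔɣa] and [ŋalɔg] the final segment of 'egg' alternates: [ɣ] ~ [g].
The stem 'eye' ([ŋoroɣa], [ŋoroɣ]) shows [ɣ] unchanged in both environments, so [ɣ] cannot be basic with [g] derived in isolation.
So /g/ is underlying, and a rule of intervocalic spirantization — voiced stops become fricatives between vowels — gives [ɣ].

/ŋalɔg/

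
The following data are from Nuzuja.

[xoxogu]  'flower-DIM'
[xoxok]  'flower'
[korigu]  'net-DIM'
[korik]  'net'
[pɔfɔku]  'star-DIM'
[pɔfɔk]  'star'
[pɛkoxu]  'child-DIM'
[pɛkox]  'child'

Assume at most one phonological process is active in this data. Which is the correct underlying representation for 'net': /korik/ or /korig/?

In [korigu] and [korik] the final segment of 'net' alternates: [g] ~ [k].
If /k/ were underlying and a rule turned it into [g] before the DIM suffix, 'star' would also alternate; but it has [k] in both [pɔfɔku] and [pɔfɔk].
So /g/ is underlying, and a rule of word-final obstruent devoicing — voiced obstruents become voiceless word-finally — gives [k].

/korig/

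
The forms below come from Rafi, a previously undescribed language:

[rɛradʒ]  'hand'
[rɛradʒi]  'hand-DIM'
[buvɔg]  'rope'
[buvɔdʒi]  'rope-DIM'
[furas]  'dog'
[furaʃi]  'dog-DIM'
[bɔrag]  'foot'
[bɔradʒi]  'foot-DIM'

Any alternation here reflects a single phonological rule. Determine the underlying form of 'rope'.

The root 'rope' surfaces as [buvɔg] and [buvɔdʒi], with a stem-final [g] ~ [dʒ] alternation.
The stem 'hand' ([rɛradʒ], [rɛradʒi]) shows [dʒ] unchanged in both environments, so [dʒ] cannot be basic with [g] derived in isolation.
The underlying segment must be /g/; /g/ and /s/ become palato-alveolar [dʒ] and [ʃ] before a front vowel, yielding [dʒ] there.
The underlying form of 'rope' is therefore /buvɔg/.

/buvɔg/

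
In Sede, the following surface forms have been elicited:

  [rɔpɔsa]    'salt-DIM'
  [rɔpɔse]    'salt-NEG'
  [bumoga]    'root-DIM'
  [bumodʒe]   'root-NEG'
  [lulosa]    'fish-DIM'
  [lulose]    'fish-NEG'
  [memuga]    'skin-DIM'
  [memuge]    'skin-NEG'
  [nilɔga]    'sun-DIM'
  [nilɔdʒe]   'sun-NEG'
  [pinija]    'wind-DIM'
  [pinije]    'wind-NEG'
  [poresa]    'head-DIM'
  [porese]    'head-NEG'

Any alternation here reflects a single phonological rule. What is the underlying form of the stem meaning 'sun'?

/nilɔdʒ/

The stem for 'sun' ends in [g] in [nilɔga] but [dʒ] in [nilɔdʒe].
If /g/ were underlying and a rule turned it into [dʒ] before the NEG suffix, 'skin' would also alternate; but it has [g] in both [memuga] and [memuge].
The alternation reflects depalatalization: palato-alveolar /dʒ/ becomes [g] when no front vowel follows. /dʒ/ is underlying.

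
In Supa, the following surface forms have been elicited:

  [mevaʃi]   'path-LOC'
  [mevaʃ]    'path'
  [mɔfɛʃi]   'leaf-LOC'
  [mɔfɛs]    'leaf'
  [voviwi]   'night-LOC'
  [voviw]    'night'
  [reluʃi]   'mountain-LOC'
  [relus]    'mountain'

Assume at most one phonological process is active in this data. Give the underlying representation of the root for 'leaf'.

/mɔfɛs/

The root 'leaf' surfaces as [mɔfɛʃi] and [mɔfɛs], with a stem-final [ʃ] ~ [s] alternation.
If /ʃ/ were underlying and a rule turned it into [s] in isolation, 'path' would also alternate; but it has [ʃ] in both [mevaʃi] and [mevaʃ].
So /s/ is underlying, and a rule of palatalization before a front vowel — /s/ becomes palato-alveolar [ʃ] before a front vowel — gives [ʃ].
So 'leaf' = /mɔfɛs/.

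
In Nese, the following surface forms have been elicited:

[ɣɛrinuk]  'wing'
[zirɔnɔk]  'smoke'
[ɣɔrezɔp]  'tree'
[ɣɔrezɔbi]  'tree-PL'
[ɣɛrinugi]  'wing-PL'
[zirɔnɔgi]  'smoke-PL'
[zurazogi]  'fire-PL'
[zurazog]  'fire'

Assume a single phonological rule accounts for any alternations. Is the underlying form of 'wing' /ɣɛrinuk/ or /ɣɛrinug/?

'wing' shows [g] ~ [k] at the end of the stem ([ɣɛrinugi] vs [ɣɛrinuk]).
But 'fire' keeps [g] in both environments ([zurazogi], [zurazog]), so there is no rule changing /g/ to [k] in isolation.
So /k/ is underlying, and a rule of intervocalic voicing — voiceless stops become voiced between vowels — gives [g].

/ɣɛrinuk/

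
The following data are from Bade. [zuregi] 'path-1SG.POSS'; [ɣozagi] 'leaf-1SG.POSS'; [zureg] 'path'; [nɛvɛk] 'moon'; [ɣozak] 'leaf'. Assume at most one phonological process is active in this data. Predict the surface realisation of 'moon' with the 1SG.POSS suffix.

The stem for 'leaf' ends in [g] in [ɣozagi] but [k] in [ɣozak].
The stem 'path' ([zuregi], [zureg]) shows [g] unchanged in both environments, so [g] cannot be basic with [k] derived in isolation.
The underlying segment must be /k/; voiceless stops become voiced between vowels, yielding [g] there.
The one attested form of 'moon', [nɛvɛk], shows underlying /nɛvɛk/. Applying the same rule between vowels gives [nɛvɛgi].

[nɛvɛgi]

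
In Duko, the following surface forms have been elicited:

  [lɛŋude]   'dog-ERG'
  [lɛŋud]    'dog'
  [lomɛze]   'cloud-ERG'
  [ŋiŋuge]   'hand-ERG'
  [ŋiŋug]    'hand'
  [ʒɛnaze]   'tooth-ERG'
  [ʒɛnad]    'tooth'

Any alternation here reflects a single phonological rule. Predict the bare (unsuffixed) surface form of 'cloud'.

[lomɛd]

The stem for 'tooth' ends in [z] in [ʒɛnaze] but [d] in [ʒɛnad].
The stem 'dog' ([lɛŋude], [lɛŋud]) shows [d] unchanged in both environments, so [d] cannot be basic with [z] derived before the ERG suffix.
The alternation reflects word-final hardening: voiced fricatives become stops word-finally. /z/ is underlying.
The one attested form of 'cloud', [lomɛze], shows underlying /lomɛz/. Applying the same rule word-finally gives [lomɛd].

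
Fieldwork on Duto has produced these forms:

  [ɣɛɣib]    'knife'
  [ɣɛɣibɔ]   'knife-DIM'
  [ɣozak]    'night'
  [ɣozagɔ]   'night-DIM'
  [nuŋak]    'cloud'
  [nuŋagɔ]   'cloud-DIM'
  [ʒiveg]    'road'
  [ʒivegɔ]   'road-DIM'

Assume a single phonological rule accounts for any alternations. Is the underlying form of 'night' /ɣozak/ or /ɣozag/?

/ɣozak/

In [ɣozak] and [ɣozagɔ] the final segment of 'night' alternates: [k] ~ [g].
But 'road' keeps [g] in both environments ([ʒiveg], [ʒivegɔ]), so there is no rule changing /g/ to [k] in isolation.
The alternation reflects intervocalic voicing: voiceless stops become voiced between vowels. /k/ is underlying.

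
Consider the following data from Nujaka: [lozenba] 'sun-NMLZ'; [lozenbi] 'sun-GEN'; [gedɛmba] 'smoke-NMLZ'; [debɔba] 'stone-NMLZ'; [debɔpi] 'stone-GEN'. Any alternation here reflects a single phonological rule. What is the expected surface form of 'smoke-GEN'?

[gedɛmbi]

The GEN morpheme has two allomorphs, [-bi] and [-pi].
The NMLZ suffix, which begins with [b], is invariant after every stem; so [b] is not altered by any rule here.
The GEN suffix is therefore /-pi/ underlyingly, with post-nasal voicing: voiceless stops become voiced after a nasal.
After 'smoke', which ends in a nasal, the suffix surfaces as [-bi], giving [gedɛmbi].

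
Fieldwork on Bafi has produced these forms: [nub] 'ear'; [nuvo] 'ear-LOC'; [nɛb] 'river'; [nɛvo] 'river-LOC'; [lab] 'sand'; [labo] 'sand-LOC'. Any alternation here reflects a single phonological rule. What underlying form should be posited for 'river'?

In [nɛb] and [nɛvo] the final segment of 'river' alternates: [b] ~ [v].
If /b/ were underlying and a rule turned it into [v] before the LOC suffix, 'sand' would also alternate; but it has [b] in both [lab] and [labo].
The underlying segment must be /v/; voiced fricatives become stops word-finally, yielding [b] there.
So 'river' = /nɛv/.

/nɛv/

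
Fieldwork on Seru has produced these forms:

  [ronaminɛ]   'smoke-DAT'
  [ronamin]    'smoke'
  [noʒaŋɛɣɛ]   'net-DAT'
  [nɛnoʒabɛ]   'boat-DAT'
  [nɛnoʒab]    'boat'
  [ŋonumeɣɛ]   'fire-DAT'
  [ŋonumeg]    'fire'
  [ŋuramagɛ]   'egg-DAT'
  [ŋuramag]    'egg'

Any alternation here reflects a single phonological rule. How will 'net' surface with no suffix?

The stem for 'fire' ends in [ɣ] in [ŋonumeɣɛ] but [g] in [ŋonumeg].
Compare 'egg', with invariant [g] in [ŋuramagɛ] and [ŋuramag]: an analysis with underlying /g/ and a rule producing [ɣ] before the DAT suffix would wrongly predict alternation here too.
So /ɣ/ is underlying, and a rule of word-final hardening — voiced fricatives become stops word-finally — gives [g].
From [noʒaŋɛɣɛ] the stem 'net' is /noʒaŋɛɣ/; word-finally this yields [noʒaŋɛg].

[noʒaŋɛg]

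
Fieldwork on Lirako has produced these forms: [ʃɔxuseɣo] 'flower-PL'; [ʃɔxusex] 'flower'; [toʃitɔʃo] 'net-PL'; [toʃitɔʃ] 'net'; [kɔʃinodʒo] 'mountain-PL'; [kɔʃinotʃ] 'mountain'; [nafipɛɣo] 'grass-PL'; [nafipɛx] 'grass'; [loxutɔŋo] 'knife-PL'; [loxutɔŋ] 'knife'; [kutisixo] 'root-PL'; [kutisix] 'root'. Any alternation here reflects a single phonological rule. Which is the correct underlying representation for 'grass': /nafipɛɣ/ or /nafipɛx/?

The stem for 'grass' ends in [ɣ] in [nafipɛɣo] but [x] in [nafipɛx].
But 'root' keeps [x] in both environments ([kutisixo], [kutisix]), so there is no rule changing /x/ to [ɣ] before the PL suffix.
The alternation reflects word-final obstruent devoicing: voiced obstruents become voiceless word-finally. /ɣ/ is underlying.

/nafipɛɣ/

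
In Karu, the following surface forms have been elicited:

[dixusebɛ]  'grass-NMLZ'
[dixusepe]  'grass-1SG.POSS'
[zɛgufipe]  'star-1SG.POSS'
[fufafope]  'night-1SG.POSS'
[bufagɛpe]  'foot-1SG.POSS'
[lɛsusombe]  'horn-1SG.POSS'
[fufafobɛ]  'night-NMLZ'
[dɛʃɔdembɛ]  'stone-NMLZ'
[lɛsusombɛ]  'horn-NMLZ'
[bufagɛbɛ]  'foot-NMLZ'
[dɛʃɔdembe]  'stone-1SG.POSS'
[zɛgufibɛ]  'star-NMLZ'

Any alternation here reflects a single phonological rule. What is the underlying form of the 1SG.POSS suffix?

/-pe/

The 1SG.POSS suffix surfaces as [-be] and [-pe], depending on the final segment of the stem.
By contrast the NMLZ suffix keeps its initial [b] throughout — that segment must be underlying.
The 1SG.POSS suffix is therefore /-pe/ underlyingly, with post-nasal voicing: voiceless stops become voiced after a nasal.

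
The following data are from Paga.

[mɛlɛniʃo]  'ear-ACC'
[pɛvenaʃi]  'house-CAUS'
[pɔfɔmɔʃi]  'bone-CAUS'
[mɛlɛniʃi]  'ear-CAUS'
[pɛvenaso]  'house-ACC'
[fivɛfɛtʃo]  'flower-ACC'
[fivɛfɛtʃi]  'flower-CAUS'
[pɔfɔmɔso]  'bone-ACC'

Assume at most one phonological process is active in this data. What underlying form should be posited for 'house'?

The stem for 'house' ends in [s] in [pɛvenaso] but [ʃ] in [pɛvenaʃi].
The stem 'ear' ([mɛlɛniʃo], [mɛlɛniʃi]) shows [ʃ] unchanged in both environments, so [ʃ] cannot be basic with [s] derived before the ACC suffix.
The underlying segment must be /s/; /s/ becomes palato-alveolar [ʃ] before a front vowel, yielding [ʃ] there.

/pɛvenas/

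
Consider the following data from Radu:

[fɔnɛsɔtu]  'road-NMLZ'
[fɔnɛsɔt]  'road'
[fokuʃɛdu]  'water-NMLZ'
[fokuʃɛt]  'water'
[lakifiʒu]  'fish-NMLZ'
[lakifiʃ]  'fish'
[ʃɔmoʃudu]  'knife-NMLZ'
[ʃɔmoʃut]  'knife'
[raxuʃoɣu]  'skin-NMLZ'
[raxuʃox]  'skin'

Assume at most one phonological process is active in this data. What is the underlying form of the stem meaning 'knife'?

/ʃɔmoʃud/

The stem for 'knife' ends in [d] in [ʃɔmoʃudu] but [t] in [ʃɔmoʃut].
The stem 'road' ([fɔnɛsɔtu], [fɔnɛsɔt]) shows [t] unchanged in both environments, so [t] cannot be basic with [d] derived before the NMLZ suffix.
So /d/ is underlying, and a rule of word-final obstruent devoicing — voiced obstruents become voiceless word-finally — gives [t].
The underlying form of 'knife' is therefore /ʃɔmoʃud/.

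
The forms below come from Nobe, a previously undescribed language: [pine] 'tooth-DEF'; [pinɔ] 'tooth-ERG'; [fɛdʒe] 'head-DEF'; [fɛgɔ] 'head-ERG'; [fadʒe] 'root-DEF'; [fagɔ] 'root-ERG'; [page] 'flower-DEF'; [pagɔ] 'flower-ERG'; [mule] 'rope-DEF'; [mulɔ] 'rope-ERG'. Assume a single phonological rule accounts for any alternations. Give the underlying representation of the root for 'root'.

The stem for 'root' ends in [dʒ] in [fadʒe] but [g] in [fagɔ].
Compare 'flower', with invariant [g] in [page] and [pagɔ]: an analysis with underlying /g/ and a rule producing [dʒ] before the DEF suffix would wrongly predict alternation here too.
So /dʒ/ is underlying, and a rule of depalatalization — palato-alveolar /dʒ/ becomes [g] when no front vowel follows — gives [g].
Hence 'root' is /fadʒ/ underlyingly.

/fadʒ/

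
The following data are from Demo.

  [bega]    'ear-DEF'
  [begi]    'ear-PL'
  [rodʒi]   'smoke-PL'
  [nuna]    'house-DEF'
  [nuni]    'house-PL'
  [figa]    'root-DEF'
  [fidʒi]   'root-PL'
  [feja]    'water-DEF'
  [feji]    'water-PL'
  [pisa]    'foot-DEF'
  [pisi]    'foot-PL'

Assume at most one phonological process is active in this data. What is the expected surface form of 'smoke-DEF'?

In [figa] and [fidʒi] the final segment of 'root' alternates: [g] ~ [dʒ].
The stem 'ear' ([bega], [begi]) shows [g] unchanged in both environments, so [g] cannot be basic with [dʒ] derived before the PL suffix.
The alternation reflects depalatalization: palato-alveolar /dʒ/ becomes [g] when no front vowel follows. /dʒ/ is underlying.
From [rodʒi] the stem 'smoke' is /rodʒ/; when no front vowel follows this yields [roga].

[roga]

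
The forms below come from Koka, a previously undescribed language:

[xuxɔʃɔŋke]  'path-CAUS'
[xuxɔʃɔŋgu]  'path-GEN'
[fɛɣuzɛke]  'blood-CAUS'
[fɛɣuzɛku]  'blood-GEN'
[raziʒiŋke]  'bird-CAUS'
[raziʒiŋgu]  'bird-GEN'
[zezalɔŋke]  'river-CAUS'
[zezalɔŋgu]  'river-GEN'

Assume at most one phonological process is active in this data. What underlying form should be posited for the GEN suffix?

/-gu/

The GEN suffix surfaces as [-gu] and [-ku], depending on the final segment of the stem.
The CAUS suffix, which begins with [k], is invariant after every stem; so [k] is not altered by any rule here.
So the underlying form is /-gu/, and voiced stops become voiceless after a vowel.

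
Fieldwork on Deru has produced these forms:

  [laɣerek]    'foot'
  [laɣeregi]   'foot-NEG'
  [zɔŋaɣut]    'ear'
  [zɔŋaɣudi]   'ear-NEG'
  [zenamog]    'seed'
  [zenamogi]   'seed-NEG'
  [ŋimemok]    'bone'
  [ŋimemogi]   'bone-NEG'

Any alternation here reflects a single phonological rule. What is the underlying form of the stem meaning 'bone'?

The stem for 'bone' ends in [k] in [ŋimemok] but [g] in [ŋimemogi].
Compare 'seed', with invariant [g] in [zenamog] and [zenamogi]: an analysis with underlying /g/ and a rule producing [k] in isolation would wrongly predict alternation here too.
So /k/ is underlying, and a rule of intervocalic voicing — voiceless stops become voiced between vowels — gives [g].
The underlying form of 'bone' is therefore /ŋimemok/.

/ŋimemok/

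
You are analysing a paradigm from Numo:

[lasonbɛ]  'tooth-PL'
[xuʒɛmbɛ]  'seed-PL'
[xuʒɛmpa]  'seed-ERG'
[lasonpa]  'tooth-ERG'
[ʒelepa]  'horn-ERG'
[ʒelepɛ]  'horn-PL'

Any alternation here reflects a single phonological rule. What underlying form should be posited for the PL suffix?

The PL morpheme has two allomorphs, [-bɛ] and [-pɛ].
By contrast the ERG suffix keeps its initial [p] throughout — that segment must be underlying.
The PL suffix is therefore /-bɛ/ underlyingly, with post-vocalic devoicing: voiced stops become voiceless after a vowel.

/-bɛ/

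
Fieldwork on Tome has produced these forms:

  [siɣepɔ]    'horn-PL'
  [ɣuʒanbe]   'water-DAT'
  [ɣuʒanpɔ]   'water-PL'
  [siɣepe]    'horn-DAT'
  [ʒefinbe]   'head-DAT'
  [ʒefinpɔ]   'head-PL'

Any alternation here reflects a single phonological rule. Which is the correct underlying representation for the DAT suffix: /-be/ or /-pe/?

/-be/

The DAT suffix surfaces as [-be] and [-pe], depending on the final segment of the stem.
The PL suffix, which begins with [p], is invariant after every stem; so [p] is not altered by any rule here.
The DAT suffix is therefore /-be/ underlyingly, with post-vocalic devoicing: voiced stops become voiceless after a vowel.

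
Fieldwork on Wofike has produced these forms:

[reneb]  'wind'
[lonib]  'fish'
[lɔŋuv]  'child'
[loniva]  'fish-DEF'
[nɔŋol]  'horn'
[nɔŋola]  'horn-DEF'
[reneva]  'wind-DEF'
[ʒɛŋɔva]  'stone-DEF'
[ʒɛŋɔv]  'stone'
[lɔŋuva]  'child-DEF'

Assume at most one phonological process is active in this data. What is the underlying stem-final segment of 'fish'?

/b/

'fish' shows [v] ~ [b] at the end of the stem ([loniva] vs [lonib]).
If /v/ were underlying and a rule turned it into [b] in isolation, 'child' would also alternate; but it has [v] in both [lɔŋuva] and [lɔŋuv].
So /b/ is underlying, and a rule of intervocalic spirantization — voiced stops become fricatives between vowels — gives [v].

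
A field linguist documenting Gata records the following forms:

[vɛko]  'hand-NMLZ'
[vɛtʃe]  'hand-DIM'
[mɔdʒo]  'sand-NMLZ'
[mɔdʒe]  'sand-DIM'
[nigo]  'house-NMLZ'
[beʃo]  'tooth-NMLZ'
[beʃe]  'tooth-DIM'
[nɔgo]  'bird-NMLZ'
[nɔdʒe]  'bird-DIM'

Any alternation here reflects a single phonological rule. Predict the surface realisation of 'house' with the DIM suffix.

In [nɔgo] and [nɔdʒe] the final segment of 'bird' alternates: [g] ~ [dʒ].
Compare 'sand', with invariant [dʒ] in [mɔdʒo] and [mɔdʒe]: an analysis with underlying /dʒ/ and a rule producing [g] before the NMLZ suffix would wrongly predict alternation here too.
So /g/ is underlying, and a rule of palatalization before a front vowel — /k/ and /g/ become palato-alveolar [tʃ] and [dʒ] before a front vowel — gives [dʒ].
From [nigo] the stem 'house' is /nig/; before a front vowel this yields [nidʒe].

[nidʒe]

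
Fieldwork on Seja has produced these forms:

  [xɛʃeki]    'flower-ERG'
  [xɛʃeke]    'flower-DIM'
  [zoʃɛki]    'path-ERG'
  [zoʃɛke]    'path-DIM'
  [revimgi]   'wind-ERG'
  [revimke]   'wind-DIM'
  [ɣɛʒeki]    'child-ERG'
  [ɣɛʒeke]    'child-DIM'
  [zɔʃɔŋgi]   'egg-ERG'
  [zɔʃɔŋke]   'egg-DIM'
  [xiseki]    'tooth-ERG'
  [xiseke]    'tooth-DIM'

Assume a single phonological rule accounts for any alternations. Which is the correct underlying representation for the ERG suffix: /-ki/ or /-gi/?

The ERG morpheme has two allomorphs, [-gi] and [-ki].
By contrast the DIM suffix keeps its initial [k] throughout — that segment must be underlying.
So the underlying form is /-gi/, and voiced stops become voiceless after a vowel.

/-gi/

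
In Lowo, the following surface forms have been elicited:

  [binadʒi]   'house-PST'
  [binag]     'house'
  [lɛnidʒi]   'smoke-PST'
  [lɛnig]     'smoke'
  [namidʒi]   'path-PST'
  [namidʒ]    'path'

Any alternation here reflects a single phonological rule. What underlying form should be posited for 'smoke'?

The stem for 'smoke' ends in [dʒ] in [lɛnidʒi] but [g] in [lɛnig].
But 'path' keeps [dʒ] in both environments ([namidʒi], [namidʒ]), so there is no rule changing /dʒ/ to [g] in isolation.
The alternation reflects palatalization before a front vowel: /g/ becomes palato-alveolar [dʒ] before a front vowel. /g/ is underlying.
The underlying form of 'smoke' is therefore /lɛnig/.

/lɛnig/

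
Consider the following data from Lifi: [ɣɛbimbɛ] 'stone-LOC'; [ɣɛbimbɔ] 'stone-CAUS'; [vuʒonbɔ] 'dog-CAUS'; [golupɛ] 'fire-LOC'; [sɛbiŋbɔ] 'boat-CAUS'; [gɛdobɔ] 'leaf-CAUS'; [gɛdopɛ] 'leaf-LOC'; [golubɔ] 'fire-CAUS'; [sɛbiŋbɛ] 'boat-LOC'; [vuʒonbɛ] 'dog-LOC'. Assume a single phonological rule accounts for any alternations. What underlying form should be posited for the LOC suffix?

The LOC morpheme has two allomorphs, [-bɛ] and [-pɛ].
By contrast the CAUS suffix keeps its initial [b] throughout — that segment must be underlying.
So the underlying form is /-pɛ/, and voiceless stops become voiced after a nasal.

/-pɛ/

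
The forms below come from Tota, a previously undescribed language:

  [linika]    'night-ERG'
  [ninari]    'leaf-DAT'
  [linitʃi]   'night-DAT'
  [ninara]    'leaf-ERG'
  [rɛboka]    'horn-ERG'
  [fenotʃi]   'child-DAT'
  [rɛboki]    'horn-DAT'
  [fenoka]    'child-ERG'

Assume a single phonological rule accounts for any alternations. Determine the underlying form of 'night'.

/linitʃ/

'night' shows [k] ~ [tʃ] at the end of the stem ([linika] vs [linitʃi]).
The stem 'horn' ([rɛboka], [rɛboki]) shows [k] unchanged in both environments, so [k] cannot be basic with [tʃ] derived before the DAT suffix.
The alternation reflects depalatalization: palato-alveolar /tʃ/ becomes [k] when no front vowel follows. /tʃ/ is underlying.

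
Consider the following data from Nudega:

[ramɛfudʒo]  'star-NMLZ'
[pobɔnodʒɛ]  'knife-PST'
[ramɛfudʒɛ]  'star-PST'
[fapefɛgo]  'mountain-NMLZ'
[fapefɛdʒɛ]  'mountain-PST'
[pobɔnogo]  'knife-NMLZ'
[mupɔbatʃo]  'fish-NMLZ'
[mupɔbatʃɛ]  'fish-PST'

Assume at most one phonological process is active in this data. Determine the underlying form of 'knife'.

/pobɔnog/

In [pobɔnogo] and [pobɔnodʒɛ] the final segment of 'knife' alternates: [g] ~ [dʒ].
But 'star' keeps [dʒ] in both environments ([ramɛfudʒo], [ramɛfudʒɛ]), so there is no rule changing /dʒ/ to [g] before the NMLZ suffix.
The alternation reflects palatalization before a front vowel: /g/ becomes palato-alveolar [dʒ] before a front vowel. /g/ is underlying.
The underlying form of 'knife' is therefore /pobɔnog/.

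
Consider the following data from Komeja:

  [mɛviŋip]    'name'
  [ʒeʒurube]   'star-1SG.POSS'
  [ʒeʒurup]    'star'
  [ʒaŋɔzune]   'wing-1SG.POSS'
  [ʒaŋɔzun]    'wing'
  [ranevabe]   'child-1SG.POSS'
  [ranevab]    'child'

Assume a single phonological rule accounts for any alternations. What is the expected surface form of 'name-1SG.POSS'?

In [ʒeʒurube] and [ʒeʒurup] the final segment of 'star' alternates: [b] ~ [p].
If /b/ were underlying and a rule turned it into [p] in isolation, 'child' would also alternate; but it has [b] in both [ranevabe] and [ranevab].
The underlying segment must be /p/; voiceless stops become voiced between vowels, yielding [b] there.
The one attested form of 'name', [mɛviŋip], shows underlying /mɛviŋip/. Applying the same rule between vowels gives [mɛviŋibe].

[mɛviŋibe]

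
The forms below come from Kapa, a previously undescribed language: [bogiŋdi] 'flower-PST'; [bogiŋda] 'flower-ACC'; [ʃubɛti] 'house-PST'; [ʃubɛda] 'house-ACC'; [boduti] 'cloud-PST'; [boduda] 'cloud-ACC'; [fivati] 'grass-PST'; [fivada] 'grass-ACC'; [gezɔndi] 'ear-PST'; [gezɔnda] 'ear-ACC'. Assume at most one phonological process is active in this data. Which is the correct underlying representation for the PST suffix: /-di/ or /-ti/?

The PST suffix surfaces as [-di] and [-ti], depending on the final segment of the stem.
The ACC suffix, which begins with [d], is invariant after every stem; so [d] is not altered by any rule here.
So the underlying form is /-ti/, and voiceless stops become voiced after a nasal.

/-ti/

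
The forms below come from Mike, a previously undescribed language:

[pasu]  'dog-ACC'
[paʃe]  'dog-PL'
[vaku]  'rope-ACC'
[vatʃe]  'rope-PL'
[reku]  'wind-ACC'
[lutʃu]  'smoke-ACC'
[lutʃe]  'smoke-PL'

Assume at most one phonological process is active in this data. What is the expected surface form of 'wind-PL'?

'rope' shows [k] ~ [tʃ] at the end of the stem ([vaku] vs [vatʃe]).
Compare 'smoke', with invariant [tʃ] in [lutʃu] and [lutʃe]: an analysis with underlying /tʃ/ and a rule producing [k] before the ACC suffix would wrongly predict alternation here too.
Therefore /k/ is basic and [tʃ] is derived by palatalization before a front vowel (/k/ and /s/ become palato-alveolar [tʃ] and [ʃ] before a front vowel).
The one attested form of 'wind', [reku], shows underlying /rek/. Applying the same rule before a front vowel gives [retʃe].

[retʃe]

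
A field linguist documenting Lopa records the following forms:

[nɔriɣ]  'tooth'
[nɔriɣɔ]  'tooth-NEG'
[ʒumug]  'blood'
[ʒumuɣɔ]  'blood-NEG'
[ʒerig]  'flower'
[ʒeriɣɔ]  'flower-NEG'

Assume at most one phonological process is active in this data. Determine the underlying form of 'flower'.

/ʒerig/

The root 'flower' surfaces as [ʒerig] and [ʒeriɣɔ], with a stem-final [g] ~ [ɣ] alternation.
But 'tooth' keeps [ɣ] in both environments ([nɔriɣ], [nɔriɣɔ]), so there is no rule changing /ɣ/ to [g] in isolation.
The alternation reflects intervocalic spirantization: voiced stops become fricatives between vowels. /g/ is underlying.
The underlying form of 'flower' is therefore /ʒerig/.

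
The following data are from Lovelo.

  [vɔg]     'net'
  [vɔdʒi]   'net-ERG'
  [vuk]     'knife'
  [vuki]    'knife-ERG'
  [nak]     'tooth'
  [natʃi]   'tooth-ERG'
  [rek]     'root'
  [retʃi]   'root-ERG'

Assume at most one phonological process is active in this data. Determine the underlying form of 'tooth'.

/natʃ/

The root 'tooth' surfaces as [nak] and [natʃi], with a stem-final [k] ~ [tʃ] alternation.
Compare 'knife', with invariant [k] in [vuk] and [vuki]: an analysis with underlying /k/ and a rule producing [tʃ] before the ERG suffix would wrongly predict alternation here too.
The underlying segment must be /tʃ/; palato-alveolar /tʃ/ and /dʒ/ become [k] and [g] when no front vowel follows, yielding [k] there.
The underlying form of 'tooth' is therefore /natʃ/.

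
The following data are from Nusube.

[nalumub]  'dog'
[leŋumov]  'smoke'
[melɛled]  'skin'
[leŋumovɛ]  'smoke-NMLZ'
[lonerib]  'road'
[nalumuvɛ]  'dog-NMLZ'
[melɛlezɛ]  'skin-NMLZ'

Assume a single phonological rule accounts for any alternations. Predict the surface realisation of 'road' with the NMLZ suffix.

[lonerivɛ]

The stem for 'dog' ends in [v] in [nalumuvɛ] but [b] in [nalumub].
But 'smoke' keeps [v] in both environments ([leŋumovɛ], [leŋumov]), so there is no rule changing /v/ to [b] in isolation.
The underlying segment must be /b/; voiced stops become fricatives between vowels, yielding [v] there.
From [lonerib] the stem 'road' is /lonerib/; between vowels this yields [lonerivɛ].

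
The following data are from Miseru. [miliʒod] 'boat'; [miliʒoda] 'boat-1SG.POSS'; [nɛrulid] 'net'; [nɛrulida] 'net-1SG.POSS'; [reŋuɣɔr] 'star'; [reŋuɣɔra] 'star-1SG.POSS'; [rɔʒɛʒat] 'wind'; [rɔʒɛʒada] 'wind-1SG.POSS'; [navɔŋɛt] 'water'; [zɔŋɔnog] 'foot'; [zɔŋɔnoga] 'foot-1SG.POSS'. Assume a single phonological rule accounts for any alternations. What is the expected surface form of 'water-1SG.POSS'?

In [rɔʒɛʒat] and [rɔʒɛʒada] the final segment of 'wind' alternates: [t] ~ [d].
Compare 'net', with invariant [d] in [nɛrulid] and [nɛrulida]: an analysis with underlying /d/ and a rule producing [t] in isolation would wrongly predict alternation here too.
The alternation reflects intervocalic voicing: voiceless stops become voiced between vowels. /t/ is underlying.
The one attested form of 'water', [navɔŋɛt], shows underlying /navɔŋɛt/. Applying the same rule between vowels gives [navɔŋɛda].

[navɔŋɛda]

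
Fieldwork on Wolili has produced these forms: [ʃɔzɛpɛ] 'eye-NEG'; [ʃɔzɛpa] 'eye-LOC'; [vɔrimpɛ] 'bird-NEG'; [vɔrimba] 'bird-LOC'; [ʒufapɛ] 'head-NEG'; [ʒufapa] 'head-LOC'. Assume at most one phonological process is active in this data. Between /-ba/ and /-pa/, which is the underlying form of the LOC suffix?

The LOC suffix surfaces as [-ba] and [-pa], depending on the final segment of the stem.
By contrast the NEG suffix keeps its initial [p] throughout — that segment must be underlying.
The LOC suffix is therefore /-ba/ underlyingly, with post-vocalic devoicing: voiced stops become voiceless after a vowel.

/-ba/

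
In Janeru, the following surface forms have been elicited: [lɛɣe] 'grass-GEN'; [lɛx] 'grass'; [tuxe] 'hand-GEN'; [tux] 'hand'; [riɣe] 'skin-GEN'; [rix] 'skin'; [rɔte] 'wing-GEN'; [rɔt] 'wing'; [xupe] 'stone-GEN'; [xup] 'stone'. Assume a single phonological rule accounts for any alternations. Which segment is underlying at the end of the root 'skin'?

The root 'skin' surfaces as [riɣe] and [rix], with a stem-final [ɣ] ~ [x] alternation.
If /x/ were underlying and a rule turned it into [ɣ] before the GEN suffix, 'hand' would also alternate; but it has [x] in both [tuxe] and [tux].
Therefore /ɣ/ is basic and [x] is derived by word-final obstruent devoicing (voiced obstruents become voiceless word-finally).

/ɣ/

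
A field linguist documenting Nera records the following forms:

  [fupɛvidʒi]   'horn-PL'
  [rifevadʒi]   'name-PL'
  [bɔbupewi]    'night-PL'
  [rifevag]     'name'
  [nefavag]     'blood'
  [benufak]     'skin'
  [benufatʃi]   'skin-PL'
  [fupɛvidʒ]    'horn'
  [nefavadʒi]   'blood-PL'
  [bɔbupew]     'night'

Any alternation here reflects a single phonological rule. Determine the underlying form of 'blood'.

'blood' shows [g] ~ [dʒ] at the end of the stem ([nefavag] vs [nefavadʒi]).
Compare 'horn', with invariant [dʒ] in [fupɛvidʒ] and [fupɛvidʒi]: an analysis with underlying /dʒ/ and a rule producing [g] in isolation would wrongly predict alternation here too.
Therefore /g/ is basic and [dʒ] is derived by palatalization before a front vowel (/k/ and /g/ become palato-alveolar [tʃ] and [dʒ] before a front vowel).

/nefavag/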